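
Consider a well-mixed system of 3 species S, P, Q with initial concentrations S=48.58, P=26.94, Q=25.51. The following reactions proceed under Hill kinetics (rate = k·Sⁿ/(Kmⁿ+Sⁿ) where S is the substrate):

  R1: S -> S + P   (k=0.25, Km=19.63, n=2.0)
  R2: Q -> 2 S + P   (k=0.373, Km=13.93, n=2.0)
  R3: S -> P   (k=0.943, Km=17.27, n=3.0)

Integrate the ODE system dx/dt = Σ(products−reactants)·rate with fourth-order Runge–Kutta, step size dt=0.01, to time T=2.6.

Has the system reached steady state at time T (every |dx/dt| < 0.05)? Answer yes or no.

Steady state at T: no

RK4 with dt=0.01: 260 steps to T=2.6. Trajectory (selected grid times):
t=0.00: S=48.58 P=26.94 Q=25.51
t=0.29: S=48.48 P=27.35 Q=25.43
t=0.58: S=48.39 P=27.75 Q=25.34
t=0.87: S=48.29 P=28.16 Q=25.26
t=1.16: S=48.20 P=28.57 Q=25.18
t=1.44: S=48.11 P=28.96 Q=25.10
t=1.73: S=48.01 P=29.37 Q=25.02
t=2.02: S=47.91 P=29.77 Q=24.93
t=2.31: S=47.82 P=30.18 Q=24.85
t=2.60: S=47.72 P=30.58 Q=24.77
Rates at T: R1=0.2138, R2=0.2834, R3=0.9003
dx/dt at T (Σ net stoichiometry × rate): S=-0.3336, P=+1.3975, Q=-0.2834
Largest |dx/dt| is |+1.3975| (P) ≥ 0.05 → not steady.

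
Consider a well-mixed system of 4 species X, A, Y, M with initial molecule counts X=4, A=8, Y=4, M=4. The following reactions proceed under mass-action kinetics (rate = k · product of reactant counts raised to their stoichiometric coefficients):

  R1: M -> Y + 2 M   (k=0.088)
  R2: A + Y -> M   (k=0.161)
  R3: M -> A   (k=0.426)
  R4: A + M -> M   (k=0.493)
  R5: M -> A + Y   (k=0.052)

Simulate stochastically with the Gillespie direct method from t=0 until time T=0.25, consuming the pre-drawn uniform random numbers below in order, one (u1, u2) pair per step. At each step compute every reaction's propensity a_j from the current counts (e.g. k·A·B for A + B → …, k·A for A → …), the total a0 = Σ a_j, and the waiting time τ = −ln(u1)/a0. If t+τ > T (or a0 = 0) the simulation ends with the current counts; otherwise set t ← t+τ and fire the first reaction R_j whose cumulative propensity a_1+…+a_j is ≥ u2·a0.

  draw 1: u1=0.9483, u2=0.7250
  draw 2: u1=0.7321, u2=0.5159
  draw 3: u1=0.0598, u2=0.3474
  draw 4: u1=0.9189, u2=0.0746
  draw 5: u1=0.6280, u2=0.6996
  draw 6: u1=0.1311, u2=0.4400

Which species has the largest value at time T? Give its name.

Dominant species at T: M

t=0.000: X=4 A=8 Y=4 M=4
Draw 1: a1=0.352, a2=5.152, a3=1.704, a4=15.776, a5=0.208, a0=23.192; τ=−ln(0.9483)/23.192=0.002 → t=0.002; u2·a0=0.7250·23.192=16.814; a1+…+a3=7.208 < 16.814 ≤ a1+…+a4=22.984 → R4 fires; X=4 A=7 Y=4 M=4
Draw 2: a1=0.352, a2=4.508, a3=1.704, a4=13.804, a5=0.208, a0=20.576; τ=−ln(0.7321)/20.576=0.015 → t=0.017; u2·a0=0.5159·20.576=10.615; a1+…+a3=6.564 < 10.615 ≤ a1+…+a4=20.368 → R4 fires; X=4 A=6 Y=4 M=4
Draw 3: a1=0.352, a2=3.864, a3=1.704, a4=11.832, a5=0.208, a0=17.960; τ=−ln(0.0598)/17.960=0.157 → t=0.174; u2·a0=0.3474·17.960=6.239; a1+…+a3=5.920 < 6.239 ≤ a1+…+a4=17.752 → R4 fires; X=4 A=5 Y=4 M=4
Draw 4: a1=0.352, a2=3.220, a3=1.704, a4=9.860, a5=0.208, a0=15.344; τ=−ln(0.9189)/15.344=0.006 → t=0.180; u2·a0=0.0746·15.344=1.145; a1=0.352 < 1.145 ≤ a1+a2=3.572 → R2 fires; X=4 A=4 Y=3 M=5
Draw 5: a1=0.440, a2=1.932, a3=2.130, a4=9.860, a5=0.260, a0=14.622; τ=−ln(0.6280)/14.622=0.032 → t=0.212; u2·a0=0.6996·14.622=10.230; a1+…+a3=4.502 < 10.230 ≤ a1+…+a4=14.362 → R4 fires; X=4 A=3 Y=3 M=5
Draw 6: a1=0.440, a2=1.449, a3=2.130, a4=7.395, a5=0.260, a0=11.674; τ=−ln(0.1311)/11.674=0.174 → t=0.386 > T=0.25: stop.
At T=0.25: X=4 A=3 Y=3 M=5; the largest is M.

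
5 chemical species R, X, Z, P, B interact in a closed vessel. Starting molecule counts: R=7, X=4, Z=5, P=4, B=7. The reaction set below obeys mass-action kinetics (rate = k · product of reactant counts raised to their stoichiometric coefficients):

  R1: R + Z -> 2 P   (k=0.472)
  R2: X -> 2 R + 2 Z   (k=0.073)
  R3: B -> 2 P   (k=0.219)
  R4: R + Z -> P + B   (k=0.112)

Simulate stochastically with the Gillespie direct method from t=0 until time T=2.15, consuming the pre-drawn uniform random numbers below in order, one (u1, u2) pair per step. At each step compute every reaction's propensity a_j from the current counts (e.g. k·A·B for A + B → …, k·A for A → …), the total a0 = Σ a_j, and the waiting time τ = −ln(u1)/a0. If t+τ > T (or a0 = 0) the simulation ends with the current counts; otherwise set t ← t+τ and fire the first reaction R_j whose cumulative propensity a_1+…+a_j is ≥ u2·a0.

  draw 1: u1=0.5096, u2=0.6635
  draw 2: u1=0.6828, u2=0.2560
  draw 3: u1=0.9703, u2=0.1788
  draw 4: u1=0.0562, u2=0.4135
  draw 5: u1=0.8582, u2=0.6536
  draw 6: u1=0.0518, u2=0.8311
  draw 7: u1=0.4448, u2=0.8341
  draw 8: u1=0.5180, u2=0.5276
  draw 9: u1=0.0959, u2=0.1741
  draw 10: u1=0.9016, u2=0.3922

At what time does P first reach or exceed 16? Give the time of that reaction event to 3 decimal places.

Threshold first reached at t = 1.425

t=0.000: R=7 X=4 Z=5 P=4 B=7
Draw 1: a1=16.520, a2=0.292, a3=1.533, a4=3.920, a0=22.265; τ=−ln(0.5096)/22.265=0.030 → t=0.030; u2·a0=0.6635·22.265=14.773 ≤ a1=16.520 → R1 fires; R=6 X=4 Z=4 P=6 B=7
Draw 2: a1=11.328, a2=0.292, a3=1.533, a4=2.688, a0=15.841; τ=−ln(0.6828)/15.841=0.024 → t=0.054; u2·a0=0.2560·15.841=4.055 ≤ a1=11.328 → R1 fires; R=5 X=4 Z=3 P=8 B=7
Draw 3: a1=7.080, a2=0.292, a3=1.533, a4=1.680, a0=10.585; τ=−ln(0.9703)/10.585=0.003 → t=0.057; u2·a0=0.1788·10.585=1.893 ≤ a1=7.080 → R1 fires; R=4 X=4 Z=2 P=10 B=7
Draw 4: a1=3.776, a2=0.292, a3=1.533, a4=0.896, a0=6.497; τ=−ln(0.0562)/6.497=0.443 → t=0.500; u2·a0=0.4135·6.497=2.687 ≤ a1=3.776 → R1 fires; R=3 X=4 Z=1 P=12 B=7
Draw 5: a1=1.416, a2=0.292, a3=1.533, a4=0.336, a0=3.577; τ=−ln(0.8582)/3.577=0.043 → t=0.543; u2·a0=0.6536·3.577=2.338; a1+a2=1.708 < 2.338 ≤ a1+…+a3=3.241 → R3 fires; R=3 X=4 Z=1 P=14 B=6
Draw 6: a1=1.416, a2=0.292, a3=1.314, a4=0.336, a0=3.358; τ=−ln(0.0518)/3.358=0.882 → t=1.425; u2·a0=0.8311·3.358=2.791; a1+a2=1.708 < 2.791 ≤ a1+…+a3=3.022 → R3 fires; R=3 X=4 Z=1 P=16 B=5
Draw 7: a1=1.416, a2=0.292, a3=1.095, a4=0.336, a0=3.139; τ=−ln(0.4448)/3.139=0.258 → t=1.683; u2·a0=0.8341·3.139=2.618; a1+a2=1.708 < 2.618 ≤ a1+…+a3=2.803 → R3 fires; R=3 X=4 Z=1 P=18 B=4
Draw 8: a1=1.416, a2=0.292, a3=0.876, a4=0.336, a0=2.920; τ=−ln(0.5180)/2.920=0.225 → t=1.908; u2·a0=0.5276·2.920=1.541; a1=1.416 < 1.541 ≤ a1+a2=1.708 → R2 fires; R=5 X=3 Z=3 P=18 B=4
Draw 9: a1=7.080, a2=0.219, a3=0.876, a4=1.680, a0=9.855; τ=−ln(0.0959)/9.855=0.238 → t=2.146; u2·a0=0.1741·9.855=1.716 ≤ a1=7.080 → R1 fires; R=4 X=3 Z=2 P=20 B=4
Draw 10: a1=3.776, a2=0.219, a3=0.876, a4=0.896, a0=5.767; τ=−ln(0.9016)/5.767=0.018 → t=2.164 > T=2.15: stop.
P first becomes ≥ 16 when it reaches 16 at the event at t=1.425.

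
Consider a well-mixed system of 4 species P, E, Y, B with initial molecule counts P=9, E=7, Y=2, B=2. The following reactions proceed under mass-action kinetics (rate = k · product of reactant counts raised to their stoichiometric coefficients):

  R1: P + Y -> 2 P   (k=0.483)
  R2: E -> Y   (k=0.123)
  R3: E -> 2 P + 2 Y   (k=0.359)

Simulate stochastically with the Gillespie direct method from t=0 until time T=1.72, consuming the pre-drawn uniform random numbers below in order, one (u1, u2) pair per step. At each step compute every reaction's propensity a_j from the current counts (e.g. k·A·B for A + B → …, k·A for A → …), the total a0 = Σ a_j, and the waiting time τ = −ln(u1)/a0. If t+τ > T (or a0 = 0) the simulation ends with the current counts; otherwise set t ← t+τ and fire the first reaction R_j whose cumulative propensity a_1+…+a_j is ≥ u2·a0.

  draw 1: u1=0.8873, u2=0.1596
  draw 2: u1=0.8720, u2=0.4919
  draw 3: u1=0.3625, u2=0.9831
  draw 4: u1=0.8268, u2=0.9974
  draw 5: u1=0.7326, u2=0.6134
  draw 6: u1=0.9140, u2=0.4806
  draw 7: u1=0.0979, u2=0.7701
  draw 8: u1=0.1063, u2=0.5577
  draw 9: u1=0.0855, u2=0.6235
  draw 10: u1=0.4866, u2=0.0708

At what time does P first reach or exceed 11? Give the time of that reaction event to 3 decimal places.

Threshold first reached at t = 0.027

t=0.000: P=9 E=7 Y=2 B=2
Draw 1: a1=8.694, a2=0.861, a3=2.513, a0=12.068; τ=−ln(0.8873)/12.068=0.010 → t=0.010; u2·a0=0.1596·12.068=1.926 ≤ a1=8.694 → R1 fires; P=10 E=7 Y=1 B=2
Draw 2: a1=4.830, a2=0.861, a3=2.513, a0=8.204; τ=−ln(0.8720)/8.204=0.017 → t=0.027; u2·a0=0.4919·8.204=4.036 ≤ a1=4.830 → R1 fires; P=11 E=7 Y=0 B=2
Draw 3: a1=0.000, a2=0.861, a3=2.513, a0=3.374; τ=−ln(0.3625)/3.374=0.301 → t=0.327; u2·a0=0.9831·3.374=3.317; a1+a2=0.861 < 3.317 ≤ a1+…+a3=3.374 → R3 fires; P=13 E=6 Y=2 B=2
Draw 4: a1=12.558, a2=0.738, a3=2.154, a0=15.450; τ=−ln(0.8268)/15.450=0.012 → t=0.340; u2·a0=0.9974·15.450=15.410; a1+a2=13.296 < 15.410 ≤ a1+…+a3=15.450 → R3 fires; P=15 E=5 Y=4 B=2
Draw 5: a1=28.980, a2=0.615, a3=1.795, a0=31.390; τ=−ln(0.7326)/31.390=0.010 → t=0.350; u2·a0=0.6134·31.390=19.255 ≤ a1=28.980 → R1 fires; P=16 E=5 Y=3 B=2
Draw 6: a1=23.184, a2=0.615, a3=1.795, a0=25.594; τ=−ln(0.9140)/25.594=0.004 → t=0.353; u2·a0=0.4806·25.594=12.300 ≤ a1=23.184 → R1 fires; P=17 E=5 Y=2 B=2
Draw 7: a1=16.422, a2=0.615, a3=1.795, a0=18.832; τ=−ln(0.0979)/18.832=0.123 → t=0.476; u2·a0=0.7701·18.832=14.503 ≤ a1=16.422 → R1 fires; P=18 E=5 Y=1 B=2
Draw 8: a1=8.694, a2=0.615, a3=1.795, a0=11.104; τ=−ln(0.1063)/11.104=0.202 → t=0.678; u2·a0=0.5577·11.104=6.193 ≤ a1=8.694 → R1 fires; P=19 E=5 Y=0 B=2
Draw 9: a1=0.000, a2=0.615, a3=1.795, a0=2.410; τ=−ln(0.0855)/2.410=1.020 → t=1.699; u2·a0=0.6235·2.410=1.503; a1+a2=0.615 < 1.503 ≤ a1+…+a3=2.410 → R3 fires; P=21 E=4 Y=2 B=2
Draw 10: a1=20.286, a2=0.492, a3=1.436, a0=22.214; τ=−ln(0.4866)/22.214=0.032 → t=1.731 > T=1.72: stop.
P first becomes ≥ 11 when it reaches 11 at the event at t=0.027.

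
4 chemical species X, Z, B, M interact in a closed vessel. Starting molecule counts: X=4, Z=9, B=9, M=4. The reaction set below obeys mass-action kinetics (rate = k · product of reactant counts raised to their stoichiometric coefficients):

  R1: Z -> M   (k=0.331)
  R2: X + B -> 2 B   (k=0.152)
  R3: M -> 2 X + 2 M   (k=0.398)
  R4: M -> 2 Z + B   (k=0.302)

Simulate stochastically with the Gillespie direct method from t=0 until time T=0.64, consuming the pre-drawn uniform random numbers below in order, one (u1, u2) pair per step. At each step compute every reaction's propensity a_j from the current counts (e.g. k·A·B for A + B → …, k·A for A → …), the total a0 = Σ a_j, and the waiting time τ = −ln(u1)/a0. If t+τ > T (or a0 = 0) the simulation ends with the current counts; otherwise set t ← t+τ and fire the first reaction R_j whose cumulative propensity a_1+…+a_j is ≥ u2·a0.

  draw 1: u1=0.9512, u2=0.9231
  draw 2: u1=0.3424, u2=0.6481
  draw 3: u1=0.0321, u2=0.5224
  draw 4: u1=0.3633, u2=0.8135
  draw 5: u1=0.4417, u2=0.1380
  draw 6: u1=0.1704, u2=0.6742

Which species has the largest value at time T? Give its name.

Dominant species at T: B

t=0.000: X=4 Z=9 B=9 M=4
Draw 1: a1=2.979, a2=5.472, a3=1.592, a4=1.208, a0=11.251; τ=−ln(0.9512)/11.251=0.004 → t=0.004; u2·a0=0.9231·11.251=10.386; a1+…+a3=10.043 < 10.386 ≤ a1+…+a4=11.251 → R4 fires; X=4 Z=11 B=10 M=3
Draw 2: a1=3.641, a2=6.080, a3=1.194, a4=0.906, a0=11.821; τ=−ln(0.3424)/11.821=0.091 → t=0.095; u2·a0=0.6481·11.821=7.661; a1=3.641 < 7.661 ≤ a1+a2=9.721 → R2 fires; X=3 Z=11 B=11 M=3
Draw 3: a1=3.641, a2=5.016, a3=1.194, a4=0.906, a0=10.757; τ=−ln(0.0321)/10.757=0.320 → t=0.415; u2·a0=0.5224·10.757=5.619; a1=3.641 < 5.619 ≤ a1+a2=8.657 → R2 fires; X=2 Z=11 B=12 M=3
Draw 4: a1=3.641, a2=3.648, a3=1.194, a4=0.906, a0=9.389; τ=−ln(0.3633)/9.389=0.108 → t=0.523; u2·a0=0.8135·9.389=7.638; a1+a2=7.289 < 7.638 ≤ a1+…+a3=8.483 → R3 fires; X=4 Z=11 B=12 M=4
Draw 5: a1=3.641, a2=7.296, a3=1.592, a4=1.208, a0=13.737; τ=−ln(0.4417)/13.737=0.059 → t=0.582; u2·a0=0.1380·13.737=1.896 ≤ a1=3.641 → R1 fires; X=4 Z=10 B=12 M=5
Draw 6: a1=3.310, a2=7.296, a3=1.990, a4=1.510, a0=14.106; τ=−ln(0.1704)/14.106=0.125 → t=0.708 > T=0.64: stop.
At T=0.64: X=4 Z=10 B=12 M=5; the largest is B.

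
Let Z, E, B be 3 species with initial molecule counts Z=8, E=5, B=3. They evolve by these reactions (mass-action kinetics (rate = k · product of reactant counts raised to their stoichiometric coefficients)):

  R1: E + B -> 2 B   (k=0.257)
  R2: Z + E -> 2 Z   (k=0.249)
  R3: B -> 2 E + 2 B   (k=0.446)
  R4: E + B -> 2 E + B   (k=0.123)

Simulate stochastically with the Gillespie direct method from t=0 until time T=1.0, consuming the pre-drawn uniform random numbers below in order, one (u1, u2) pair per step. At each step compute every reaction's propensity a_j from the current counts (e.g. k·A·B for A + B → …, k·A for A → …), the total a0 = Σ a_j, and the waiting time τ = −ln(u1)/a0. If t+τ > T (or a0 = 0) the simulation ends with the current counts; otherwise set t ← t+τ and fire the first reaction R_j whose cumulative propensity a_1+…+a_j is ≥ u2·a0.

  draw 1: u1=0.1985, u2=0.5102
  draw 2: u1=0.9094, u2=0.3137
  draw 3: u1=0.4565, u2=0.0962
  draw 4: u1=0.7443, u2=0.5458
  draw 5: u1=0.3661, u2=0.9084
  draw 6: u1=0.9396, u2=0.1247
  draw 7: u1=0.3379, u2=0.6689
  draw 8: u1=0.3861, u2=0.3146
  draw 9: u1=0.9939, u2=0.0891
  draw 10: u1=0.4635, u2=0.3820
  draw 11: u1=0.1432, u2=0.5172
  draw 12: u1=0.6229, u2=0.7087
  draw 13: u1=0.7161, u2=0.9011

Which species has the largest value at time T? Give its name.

t=0.000: Z=8 E=5 B=3
Draw 1: a1=3.855, a2=9.960, a3=1.338, a4=1.845, a0=16.998; τ=−ln(0.1985)/16.998=0.095 → t=0.095; u2·a0=0.5102·16.998=8.672; a1=3.855 < 8.672 ≤ a1+a2=13.815 → R2 fires; Z=9 E=4 B=3
Draw 2: a1=3.084, a2=8.964, a3=1.338, a4=1.476, a0=14.862; τ=−ln(0.9094)/14.862=0.006 → t=0.102; u2·a0=0.3137·14.862=4.662; a1=3.084 < 4.662 ≤ a1+a2=12.048 → R2 fires; Z=10 E=3 B=3
Draw 3: a1=2.313, a2=7.470, a3=1.338, a4=1.107, a0=12.228; τ=−ln(0.4565)/12.228=0.064 → t=0.166; u2·a0=0.0962·12.228=1.176 ≤ a1=2.313 → R1 fires; Z=10 E=2 B=4
Draw 4: a1=2.056, a2=4.980, a3=1.784, a4=0.984, a0=9.804; τ=−ln(0.7443)/9.804=0.030 → t=0.196; u2·a0=0.5458·9.804=5.351; a1=2.056 < 5.351 ≤ a1+a2=7.036 → R2 fires; Z=11 E=1 B=4
Draw 5: a1=1.028, a2=2.739, a3=1.784, a4=0.492, a0=6.043; τ=−ln(0.3661)/6.043=0.166 → t=0.362; u2·a0=0.9084·6.043=5.489; a1+a2=3.767 < 5.489 ≤ a1+…+a3=5.551 → R3 fires; Z=11 E=3 B=5
Draw 6: a1=3.855, a2=8.217, a3=2.230, a4=1.845, a0=16.147; τ=−ln(0.9396)/16.147=0.004 → t=0.366; u2·a0=0.1247·16.147=2.014 ≤ a1=3.855 → R1 fires; Z=11 E=2 B=6
Draw 7: a1=3.084, a2=5.478, a3=2.676, a4=1.476, a0=12.714; τ=−ln(0.3379)/12.714=0.085 → t=0.451; u2·a0=0.6689·12.714=8.504; a1=3.084 < 8.504 ≤ a1+a2=8.562 → R2 fires; Z=12 E=1 B=6
Draw 8: a1=1.542, a2=2.988, a3=2.676, a4=0.738, a0=7.944; τ=−ln(0.3861)/7.944=0.120 → t=0.571; u2·a0=0.3146·7.944=2.499; a1=1.542 < 2.499 ≤ a1+a2=4.530 → R2 fires; Z=13 E=0 B=6
Draw 9: a1=0.000, a2=0.000, a3=2.676, a4=0.000, a0=2.676; τ=−ln(0.9939)/2.676=0.002 → t=0.573; u2·a0=0.0891·2.676=0.238; a1+a2=0.000 < 0.238 ≤ a1+…+a3=2.676 → R3 fires; Z=13 E=2 B=7
Draw 10: a1=3.598, a2=6.474, a3=3.122, a4=1.722, a0=14.916; τ=−ln(0.4635)/14.916=0.052 → t=0.625; u2·a0=0.3820·14.916=5.698; a1=3.598 < 5.698 ≤ a1+a2=10.072 → R2 fires; Z=14 E=1 B=7
Draw 11: a1=1.799, a2=3.486, a3=3.122, a4=0.861, a0=9.268; τ=−ln(0.1432)/9.268=0.210 → t=0.835; u2·a0=0.5172·9.268=4.793; a1=1.799 < 4.793 ≤ a1+a2=5.285 → R2 fires; Z=15 E=0 B=7
Draw 12: a1=0.000, a2=0.000, a3=3.122, a4=0.000, a0=3.122; τ=−ln(0.6229)/3.122=0.152 → t=0.986; u2·a0=0.7087·3.122=2.213; a1+a2=0.000 < 2.213 ≤ a1+…+a3=3.122 → R3 fires; Z=15 E=2 B=8
Draw 13: a1=4.112, a2=7.470, a3=3.568, a4=1.968, a0=17.118; τ=−ln(0.7161)/17.118=0.020 → t=1.006 > T=1.0: stop.
At T=1.0: Z=15 E=2 B=8; the largest is Z.

Dominant species at T: Z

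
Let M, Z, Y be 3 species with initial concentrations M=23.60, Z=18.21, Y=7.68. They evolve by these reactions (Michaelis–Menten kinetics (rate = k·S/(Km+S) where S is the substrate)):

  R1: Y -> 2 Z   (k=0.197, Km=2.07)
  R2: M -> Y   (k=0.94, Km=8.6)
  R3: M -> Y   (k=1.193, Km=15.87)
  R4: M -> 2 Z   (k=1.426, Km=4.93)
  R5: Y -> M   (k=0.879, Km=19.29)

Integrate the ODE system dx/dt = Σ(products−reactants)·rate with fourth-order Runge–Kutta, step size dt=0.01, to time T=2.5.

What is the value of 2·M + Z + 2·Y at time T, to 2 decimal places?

Value at T = 80.77

Check how each reaction changes W = 2·M + Z + 2·Y (weight of products minus weight of reactants):
R1: Y -> 2 Z: (1·2) − (2·1) = 2 − 2 = 0
R2: M -> Y: (2·1) − (2·1) = 2 − 2 = 0
R3: M -> Y: (2·1) − (2·1) = 2 − 2 = 0
R4: M -> 2 Z: (1·2) − (2·1) = 2 − 2 = 0
R5: Y -> M: (2·1) − (2·1) = 2 − 2 = 0
Every reaction leaves W unchanged, so W is conserved and no simulation is needed: W(T) = W(0) = 2·23.60 + 18.21 + 2·7.68 = 80.77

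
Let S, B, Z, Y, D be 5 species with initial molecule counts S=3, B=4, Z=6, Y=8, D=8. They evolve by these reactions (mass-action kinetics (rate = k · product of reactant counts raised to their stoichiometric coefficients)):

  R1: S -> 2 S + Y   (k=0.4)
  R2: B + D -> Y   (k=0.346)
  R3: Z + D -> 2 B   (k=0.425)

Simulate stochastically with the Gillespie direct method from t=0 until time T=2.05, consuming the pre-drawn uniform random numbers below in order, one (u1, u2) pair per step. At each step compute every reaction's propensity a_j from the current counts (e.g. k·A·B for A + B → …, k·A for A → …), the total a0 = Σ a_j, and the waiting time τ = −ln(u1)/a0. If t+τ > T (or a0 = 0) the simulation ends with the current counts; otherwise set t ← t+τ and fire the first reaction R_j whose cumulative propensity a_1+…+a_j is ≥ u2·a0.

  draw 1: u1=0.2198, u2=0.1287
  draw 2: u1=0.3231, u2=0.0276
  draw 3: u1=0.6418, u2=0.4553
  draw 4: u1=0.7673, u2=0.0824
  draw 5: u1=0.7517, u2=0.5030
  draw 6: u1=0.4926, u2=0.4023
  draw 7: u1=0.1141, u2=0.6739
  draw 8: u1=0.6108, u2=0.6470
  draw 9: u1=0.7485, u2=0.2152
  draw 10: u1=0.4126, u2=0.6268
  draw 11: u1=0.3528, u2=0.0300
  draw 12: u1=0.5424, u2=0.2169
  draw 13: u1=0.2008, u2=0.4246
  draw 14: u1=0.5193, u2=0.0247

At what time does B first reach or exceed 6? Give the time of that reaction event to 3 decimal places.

t=0.000: S=3 B=4 Z=6 Y=8 D=8
Draw 1: a1=1.200, a2=11.072, a3=20.400, a0=32.672; τ=−ln(0.2198)/32.672=0.046 → t=0.046; u2·a0=0.1287·32.672=4.205; a1=1.200 < 4.205 ≤ a1+a2=12.272 → R2 fires; S=3 B=3 Z=6 Y=9 D=7
Draw 2: a1=1.200, a2=7.266, a3=17.850, a0=26.316; τ=−ln(0.3231)/26.316=0.043 → t=0.089; u2·a0=0.0276·26.316=0.726 ≤ a1=1.200 → R1 fires; S=4 B=3 Z=6 Y=10 D=7
Draw 3: a1=1.600, a2=7.266, a3=17.850, a0=26.716; τ=−ln(0.6418)/26.716=0.017 → t=0.106; u2·a0=0.4553·26.716=12.164; a1+a2=8.866 < 12.164 ≤ a1+…+a3=26.716 → R3 fires; S=4 B=5 Z=5 Y=10 D=6
Draw 4: a1=1.600, a2=10.380, a3=12.750, a0=24.730; τ=−ln(0.7673)/24.730=0.011 → t=0.117; u2·a0=0.0824·24.730=2.038; a1=1.600 < 2.038 ≤ a1+a2=11.980 → R2 fires; S=4 B=4 Z=5 Y=11 D=5
Draw 5: a1=1.600, a2=6.920, a3=10.625, a0=19.145; τ=−ln(0.7517)/19.145=0.015 → t=0.132; u2·a0=0.5030·19.145=9.630; a1+a2=8.520 < 9.630 ≤ a1+…+a3=19.145 → R3 fires; S=4 B=6 Z=4 Y=11 D=4
Draw 6: a1=1.600, a2=8.304, a3=6.800, a0=16.704; τ=−ln(0.4926)/16.704=0.042 → t=0.174; u2·a0=0.4023·16.704=6.720; a1=1.600 < 6.720 ≤ a1+a2=9.904 → R2 fires; S=4 B=5 Z=4 Y=12 D=3
Draw 7: a1=1.600, a2=5.190, a3=5.100, a0=11.890; τ=−ln(0.1141)/11.890=0.183 → t=0.356; u2·a0=0.6739·11.890=8.013; a1+a2=6.790 < 8.013 ≤ a1+…+a3=11.890 → R3 fires; S=4 B=7 Z=3 Y=12 D=2
Draw 8: a1=1.600, a2=4.844, a3=2.550, a0=8.994; τ=−ln(0.6108)/8.994=0.055 → t=0.411; u2·a0=0.6470·8.994=5.819; a1=1.600 < 5.819 ≤ a1+a2=6.444 → R2 fires; S=4 B=6 Z=3 Y=13 D=1
Draw 9: a1=1.600, a2=2.076, a3=1.275, a0=4.951; τ=−ln(0.7485)/4.951=0.059 → t=0.470; u2·a0=0.2152·4.951=1.065 ≤ a1=1.600 → R1 fires; S=5 B=6 Z=3 Y=14 D=1
Draw 10: a1=2.000, a2=2.076, a3=1.275, a0=5.351; τ=−ln(0.4126)/5.351=0.165 → t=0.635; u2·a0=0.6268·5.351=3.354; a1=2.000 < 3.354 ≤ a1+a2=4.076 → R2 fires; S=5 B=5 Z=3 Y=15 D=0
Draw 11: a1=2.000, a2=0.000, a3=0.000, a0=2.000; τ=−ln(0.3528)/2.000=0.521 → t=1.156; u2·a0=0.0300·2.000=0.060 ≤ a1=2.000 → R1 fires; S=6 B=5 Z=3 Y=16 D=0
Draw 12: a1=2.400, a2=0.000, a3=0.000, a0=2.400; τ=−ln(0.5424)/2.400=0.255 → t=1.411; u2·a0=0.2169·2.400=0.521 ≤ a1=2.400 → R1 fires; S=7 B=5 Z=3 Y=17 D=0
Draw 13: a1=2.800, a2=0.000, a3=0.000, a0=2.800; τ=−ln(0.2008)/2.800=0.573 → t=1.984; u2·a0=0.4246·2.800=1.189 ≤ a1=2.800 → R1 fires; S=8 B=5 Z=3 Y=18 D=0
Draw 14: a1=3.200, a2=0.000, a3=0.000, a0=3.200; τ=−ln(0.5193)/3.200=0.205 → t=2.189 > T=2.05: stop.
B first becomes ≥ 6 when it reaches 6 at the event at t=0.132.

Threshold first reached at t = 0.132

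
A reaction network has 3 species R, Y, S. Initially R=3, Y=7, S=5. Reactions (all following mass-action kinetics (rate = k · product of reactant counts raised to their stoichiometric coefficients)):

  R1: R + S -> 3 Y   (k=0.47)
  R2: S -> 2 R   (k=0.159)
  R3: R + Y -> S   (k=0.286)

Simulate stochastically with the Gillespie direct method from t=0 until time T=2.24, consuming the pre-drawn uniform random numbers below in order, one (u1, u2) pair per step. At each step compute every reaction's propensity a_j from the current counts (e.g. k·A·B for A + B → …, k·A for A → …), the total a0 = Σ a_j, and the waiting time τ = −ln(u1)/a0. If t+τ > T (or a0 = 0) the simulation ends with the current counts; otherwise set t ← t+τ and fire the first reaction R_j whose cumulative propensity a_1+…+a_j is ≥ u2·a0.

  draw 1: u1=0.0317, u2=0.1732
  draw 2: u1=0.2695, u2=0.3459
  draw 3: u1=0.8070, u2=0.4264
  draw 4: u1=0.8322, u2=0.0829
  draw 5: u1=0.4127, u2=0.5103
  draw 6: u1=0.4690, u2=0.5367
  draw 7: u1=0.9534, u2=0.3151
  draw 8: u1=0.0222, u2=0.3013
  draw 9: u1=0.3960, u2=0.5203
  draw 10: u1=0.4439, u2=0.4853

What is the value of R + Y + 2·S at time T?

Value at T = 20

Check how each reaction changes W = R + Y + 2·S (weight of products minus weight of reactants):
R1: R + S -> 3 Y: (1·3) − (1·1 + 2·1) = 3 − 3 = 0
R2: S -> 2 R: (1·2) − (2·1) = 2 − 2 = 0
R3: R + Y -> S: (2·1) − (1·1 + 1·1) = 2 − 2 = 0
Every reaction leaves W unchanged, so W is conserved and no simulation is needed: W(T) = W(0) = 3 + 7 + 2·5 = 20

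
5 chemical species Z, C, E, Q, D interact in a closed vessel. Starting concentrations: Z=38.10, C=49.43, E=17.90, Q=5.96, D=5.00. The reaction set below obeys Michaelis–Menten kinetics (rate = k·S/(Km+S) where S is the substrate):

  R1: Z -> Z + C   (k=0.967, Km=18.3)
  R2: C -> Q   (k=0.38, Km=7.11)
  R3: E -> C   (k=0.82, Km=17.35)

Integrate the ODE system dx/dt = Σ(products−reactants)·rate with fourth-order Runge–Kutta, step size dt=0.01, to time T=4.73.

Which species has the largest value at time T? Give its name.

Dominant species at T: C

RK4 with dt=0.01: 473 steps to T=4.73. Trajectory (selected grid times):
t=0.00: Z=38.10 C=49.43 E=17.90 Q=5.96 D=5.00
t=0.53: Z=38.10 C=49.82 E=17.68 Q=6.14 D=5.00
t=1.05: Z=38.10 C=50.20 E=17.47 Q=6.31 D=5.00
t=1.58: Z=38.10 C=50.59 E=17.25 Q=6.49 D=5.00
t=2.10: Z=38.10 C=50.97 E=17.04 Q=6.66 D=5.00
t=2.63: Z=38.10 C=51.35 E=16.82 Q=6.84 D=5.00
t=3.15: Z=38.10 C=51.73 E=16.61 Q=7.01 D=5.00
t=3.68: Z=38.10 C=52.11 E=16.40 Q=7.19 D=5.00
t=4.20: Z=38.10 C=52.48 E=16.19 Q=7.36 D=5.00
t=4.73: Z=38.10 C=52.86 E=15.98 Q=7.54 D=5.00
At T=4.73: Z=38.10 C=52.86 E=15.98 Q=7.54 D=5.00; the largest is C.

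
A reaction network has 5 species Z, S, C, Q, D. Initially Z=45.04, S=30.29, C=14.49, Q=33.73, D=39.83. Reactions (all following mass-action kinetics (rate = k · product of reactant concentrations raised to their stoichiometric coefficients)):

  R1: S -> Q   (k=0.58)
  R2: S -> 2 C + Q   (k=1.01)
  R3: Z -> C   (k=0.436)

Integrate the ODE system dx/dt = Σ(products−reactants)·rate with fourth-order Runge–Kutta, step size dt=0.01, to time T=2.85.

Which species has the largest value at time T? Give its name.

Dominant species at T: C

RK4 with dt=0.01: 285 steps to T=2.85. Trajectory (selected grid times):
t=0.00: Z=45.04 S=30.29 C=14.49 Q=33.73 D=39.83
t=0.32: Z=39.17 S=18.21 C=35.70 Q=45.81 D=39.83
t=0.63: Z=34.22 S=11.12 C=49.66 Q=52.90 D=39.83
t=0.95: Z=29.77 S=6.69 C=59.75 Q=57.33 D=39.83
t=1.27: Z=25.89 S=4.02 C=67.01 Q=60.00 D=39.83
t=1.58: Z=22.62 S=2.46 C=72.27 Q=61.56 D=39.83
t=1.90: Z=19.67 S=1.48 C=76.46 Q=62.54 D=39.83
t=2.22: Z=17.11 S=0.89 C=79.77 Q=63.13 D=39.83
t=2.53: Z=14.95 S=0.54 C=82.38 Q=63.48 D=39.83
t=2.85: Z=13.00 S=0.33 C=84.60 Q=63.69 D=39.83
At T=2.85: Z=13.00 S=0.33 C=84.60 Q=63.69 D=39.83; the largest is C.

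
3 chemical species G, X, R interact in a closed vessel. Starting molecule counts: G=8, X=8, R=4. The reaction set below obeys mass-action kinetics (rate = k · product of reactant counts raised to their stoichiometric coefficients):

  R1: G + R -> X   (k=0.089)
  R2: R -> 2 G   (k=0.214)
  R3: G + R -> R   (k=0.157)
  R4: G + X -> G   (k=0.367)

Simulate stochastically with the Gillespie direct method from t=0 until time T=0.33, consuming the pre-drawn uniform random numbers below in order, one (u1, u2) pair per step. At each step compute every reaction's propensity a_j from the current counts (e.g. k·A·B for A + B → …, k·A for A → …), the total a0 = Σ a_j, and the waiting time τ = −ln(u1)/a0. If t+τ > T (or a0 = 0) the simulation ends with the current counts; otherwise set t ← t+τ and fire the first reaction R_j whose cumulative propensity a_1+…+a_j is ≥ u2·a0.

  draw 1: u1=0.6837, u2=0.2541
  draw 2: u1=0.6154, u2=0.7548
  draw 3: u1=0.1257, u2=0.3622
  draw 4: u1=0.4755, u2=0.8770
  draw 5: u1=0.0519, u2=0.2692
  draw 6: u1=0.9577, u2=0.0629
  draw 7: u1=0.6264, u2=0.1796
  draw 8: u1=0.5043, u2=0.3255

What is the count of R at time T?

t=0.000: G=8 X=8 R=4
Draw 1: a1=2.848, a2=0.856, a3=5.024, a4=23.488, a0=32.216; τ=−ln(0.6837)/32.216=0.012 → t=0.012; u2·a0=0.2541·32.216=8.186; a1+a2=3.704 < 8.186 ≤ a1+…+a3=8.728 → R3 fires; G=7 X=8 R=4
Draw 2: a1=2.492, a2=0.856, a3=4.396, a4=20.552, a0=28.296; τ=−ln(0.6154)/28.296=0.017 → t=0.029; u2·a0=0.7548·28.296=21.358; a1+…+a3=7.744 < 21.358 ≤ a1+…+a4=28.296 → R4 fires; G=7 X=7 R=4
Draw 3: a1=2.492, a2=0.856, a3=4.396, a4=17.983, a0=25.727; τ=−ln(0.1257)/25.727=0.081 → t=0.110; u2·a0=0.3622·25.727=9.318; a1+…+a3=7.744 < 9.318 ≤ a1+…+a4=25.727 → R4 fires; G=7 X=6 R=4
Draw 4: a1=2.492, a2=0.856, a3=4.396, a4=15.414, a0=23.158; τ=−ln(0.4755)/23.158=0.032 → t=0.142; u2·a0=0.8770·23.158=20.310; a1+…+a3=7.744 < 20.310 ≤ a1+…+a4=23.158 → R4 fires; G=7 X=5 R=4
Draw 5: a1=2.492, a2=0.856, a3=4.396, a4=12.845, a0=20.589; τ=−ln(0.0519)/20.589=0.144 → t=0.285; u2·a0=0.2692·20.589=5.543; a1+a2=3.348 < 5.543 ≤ a1+…+a3=7.744 → R3 fires; G=6 X=5 R=4
Draw 6: a1=2.136, a2=0.856, a3=3.768, a4=11.010, a0=17.770; τ=−ln(0.9577)/17.770=0.002 → t=0.288; u2·a0=0.0629·17.770=1.118 ≤ a1=2.136 → R1 fires; G=5 X=6 R=3
Draw 7: a1=1.335, a2=0.642, a3=2.355, a4=11.010, a0=15.342; τ=−ln(0.6264)/15.342=0.030 → t=0.318; u2·a0=0.1796·15.342=2.755; a1+a2=1.977 < 2.755 ≤ a1+…+a3=4.332 → R3 fires; G=4 X=6 R=3
Draw 8: a1=1.068, a2=0.642, a3=1.884, a4=8.808, a0=12.402; τ=−ln(0.5043)/12.402=0.055 → t=0.373 > T=0.33: stop.
Read off R at T=0.33: 3

R at T = 3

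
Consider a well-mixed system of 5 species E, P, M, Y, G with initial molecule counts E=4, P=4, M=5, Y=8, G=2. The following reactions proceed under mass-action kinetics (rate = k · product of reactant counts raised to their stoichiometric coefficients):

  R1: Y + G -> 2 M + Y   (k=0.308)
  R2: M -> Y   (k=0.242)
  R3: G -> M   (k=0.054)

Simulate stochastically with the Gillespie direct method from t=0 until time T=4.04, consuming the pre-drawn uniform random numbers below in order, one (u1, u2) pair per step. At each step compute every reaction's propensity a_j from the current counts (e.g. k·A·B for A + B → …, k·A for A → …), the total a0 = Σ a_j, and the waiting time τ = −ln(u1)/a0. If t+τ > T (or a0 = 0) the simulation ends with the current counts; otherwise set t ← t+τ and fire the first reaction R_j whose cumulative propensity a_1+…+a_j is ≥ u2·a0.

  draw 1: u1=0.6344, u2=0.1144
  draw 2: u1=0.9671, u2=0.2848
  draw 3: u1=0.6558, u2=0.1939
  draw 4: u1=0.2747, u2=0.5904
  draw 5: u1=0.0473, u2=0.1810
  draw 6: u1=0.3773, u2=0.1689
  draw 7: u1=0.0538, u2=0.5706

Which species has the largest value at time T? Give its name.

t=0.000: E=4 P=4 M=5 Y=8 G=2
Draw 1: a1=4.928, a2=1.210, a3=0.108, a0=6.246; τ=−ln(0.6344)/6.246=0.073 → t=0.073; u2·a0=0.1144·6.246=0.715 ≤ a1=4.928 → R1 fires; E=4 P=4 M=7 Y=8 G=1
Draw 2: a1=2.464, a2=1.694, a3=0.054, a0=4.212; τ=−ln(0.9671)/4.212=0.008 → t=0.081; u2·a0=0.2848·4.212=1.200 ≤ a1=2.464 → R1 fires; E=4 P=4 M=9 Y=8 G=0
Draw 3: a1=0.000, a2=2.178, a3=0.000, a0=2.178; τ=−ln(0.6558)/2.178=0.194 → t=0.275; u2·a0=0.1939·2.178=0.422; a1=0.000 < 0.422 ≤ a1+a2=2.178 → R2 fires; E=4 P=4 M=8 Y=9 G=0
Draw 4: a1=0.000, a2=1.936, a3=0.000, a0=1.936; τ=−ln(0.2747)/1.936=0.667 → t=0.942; u2·a0=0.5904·1.936=1.143; a1=0.000 < 1.143 ≤ a1+a2=1.936 → R2 fires; E=4 P=4 M=7 Y=10 G=0
Draw 5: a1=0.000, a2=1.694, a3=0.000, a0=1.694; τ=−ln(0.0473)/1.694=1.801 → t=2.743; u2·a0=0.1810·1.694=0.307; a1=0.000 < 0.307 ≤ a1+a2=1.694 → R2 fires; E=4 P=4 M=6 Y=11 G=0
Draw 6: a1=0.000, a2=1.452, a3=0.000, a0=1.452; τ=−ln(0.3773)/1.452=0.671 → t=3.414; u2·a0=0.1689·1.452=0.245; a1=0.000 < 0.245 ≤ a1+a2=1.452 → R2 fires; E=4 P=4 M=5 Y=12 G=0
Draw 7: a1=0.000, a2=1.210, a3=0.000, a0=1.210; τ=−ln(0.0538)/1.210=2.415 → t=5.830 > T=4.04: stop.
At T=4.04: E=4 P=4 M=5 Y=12 G=0; the largest is Y.

Dominant species at T: Y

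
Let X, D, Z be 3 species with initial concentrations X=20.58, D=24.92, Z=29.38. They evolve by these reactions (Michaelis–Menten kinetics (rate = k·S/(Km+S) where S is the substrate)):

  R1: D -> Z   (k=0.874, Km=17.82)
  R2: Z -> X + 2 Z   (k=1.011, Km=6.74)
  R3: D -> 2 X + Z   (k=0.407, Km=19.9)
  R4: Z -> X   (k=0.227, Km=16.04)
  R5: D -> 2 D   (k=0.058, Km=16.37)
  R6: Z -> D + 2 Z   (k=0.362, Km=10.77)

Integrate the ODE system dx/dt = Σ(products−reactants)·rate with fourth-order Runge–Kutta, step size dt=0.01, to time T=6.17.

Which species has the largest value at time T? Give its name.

Dominant species at T: Z

RK4 with dt=0.01: 617 steps to T=6.17. Trajectory (selected grid times):
t=0.00: X=20.58 D=24.92 Z=29.38
t=0.69: X=21.56 D=24.62 Z=30.54
t=1.37: X=22.54 D=24.33 Z=31.68
t=2.06: X=23.52 D=24.04 Z=32.84
t=2.74: X=24.50 D=23.76 Z=33.99
t=3.43: X=25.50 D=23.48 Z=35.15
t=4.11: X=26.48 D=23.20 Z=36.30
t=4.80: X=27.48 D=22.93 Z=37.46
t=5.48: X=28.47 D=22.66 Z=38.61
t=6.17: X=29.48 D=22.40 Z=39.78
At T=6.17: X=29.48 D=22.40 Z=39.78; the largest is Z.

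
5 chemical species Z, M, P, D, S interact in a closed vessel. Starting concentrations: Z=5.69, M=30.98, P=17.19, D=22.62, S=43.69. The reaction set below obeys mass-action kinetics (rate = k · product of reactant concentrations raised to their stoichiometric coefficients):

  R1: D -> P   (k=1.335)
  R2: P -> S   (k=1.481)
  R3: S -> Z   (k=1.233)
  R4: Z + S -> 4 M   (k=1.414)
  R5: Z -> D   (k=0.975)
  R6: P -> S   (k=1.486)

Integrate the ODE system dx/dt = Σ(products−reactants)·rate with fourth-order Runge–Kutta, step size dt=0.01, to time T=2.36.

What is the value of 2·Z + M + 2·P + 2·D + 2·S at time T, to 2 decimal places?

Value at T = 209.36

Check how each reaction changes W = 2·Z + M + 2·P + 2·D + 2·S (weight of products minus weight of reactants):
R1: D -> P: (2·1) − (2·1) = 2 − 2 = 0
R2: P -> S: (2·1) − (2·1) = 2 − 2 = 0
R3: S -> Z: (2·1) − (2·1) = 2 − 2 = 0
R4: Z + S -> 4 M: (1·4) − (2·1 + 2·1) = 4 − 4 = 0
R5: Z -> D: (2·1) − (2·1) = 2 − 2 = 0
R6: P -> S: (2·1) − (2·1) = 2 − 2 = 0
Every reaction leaves W unchanged, so W is conserved and no simulation is needed: W(T) = W(0) = 2·5.69 + 30.98 + 2·17.19 + 2·22.62 + 2·43.69 = 209.36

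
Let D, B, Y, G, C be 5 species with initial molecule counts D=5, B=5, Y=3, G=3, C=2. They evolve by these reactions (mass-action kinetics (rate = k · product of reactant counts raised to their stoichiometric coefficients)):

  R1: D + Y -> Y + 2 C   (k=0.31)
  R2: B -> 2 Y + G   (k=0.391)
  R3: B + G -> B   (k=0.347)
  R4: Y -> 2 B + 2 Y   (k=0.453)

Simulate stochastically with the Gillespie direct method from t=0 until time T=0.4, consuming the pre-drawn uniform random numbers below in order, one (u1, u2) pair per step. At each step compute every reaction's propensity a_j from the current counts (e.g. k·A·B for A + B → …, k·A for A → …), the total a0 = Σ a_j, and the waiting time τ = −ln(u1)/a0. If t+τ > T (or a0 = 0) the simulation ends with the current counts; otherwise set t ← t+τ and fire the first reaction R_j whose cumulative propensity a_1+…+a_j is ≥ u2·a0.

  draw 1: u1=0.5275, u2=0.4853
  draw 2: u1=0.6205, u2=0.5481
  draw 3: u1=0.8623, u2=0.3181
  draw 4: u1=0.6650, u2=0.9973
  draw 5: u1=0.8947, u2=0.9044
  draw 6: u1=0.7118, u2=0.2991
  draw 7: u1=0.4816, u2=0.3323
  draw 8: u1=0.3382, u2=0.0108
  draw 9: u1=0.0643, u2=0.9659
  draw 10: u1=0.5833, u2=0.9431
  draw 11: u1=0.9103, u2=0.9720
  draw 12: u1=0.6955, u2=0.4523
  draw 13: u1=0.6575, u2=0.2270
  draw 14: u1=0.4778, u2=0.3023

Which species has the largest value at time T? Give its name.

t=0.000: D=5 B=5 Y=3 G=3 C=2
Draw 1: a1=4.650, a2=1.955, a3=5.205, a4=1.359, a0=13.169; τ=−ln(0.5275)/13.169=0.049 → t=0.049; u2·a0=0.4853·13.169=6.391; a1=4.650 < 6.391 ≤ a1+a2=6.605 → R2 fires; D=5 B=4 Y=5 G=4 C=2
Draw 2: a1=7.750, a2=1.564, a3=5.552, a4=2.265, a0=17.131; τ=−ln(0.6205)/17.131=0.028 → t=0.076; u2·a0=0.5481·17.131=9.390; a1+a2=9.314 < 9.390 ≤ a1+…+a3=14.866 → R3 fires; D=5 B=4 Y=5 G=3 C=2
Draw 3: a1=7.750, a2=1.564, a3=4.164, a4=2.265, a0=15.743; τ=−ln(0.8623)/15.743=0.009 → t=0.086; u2·a0=0.3181·15.743=5.008 ≤ a1=7.750 → R1 fires; D=4 B=4 Y=5 G=3 C=4
Draw 4: a1=6.200, a2=1.564, a3=4.164, a4=2.265, a0=14.193; τ=−ln(0.6650)/14.193=0.029 → t=0.115; u2·a0=0.9973·14.193=14.155; a1+…+a3=11.928 < 14.155 ≤ a1+…+a4=14.193 → R4 fires; D=4 B=6 Y=6 G=3 C=4
Draw 5: a1=7.440, a2=2.346, a3=6.246, a4=2.718, a0=18.750; τ=−ln(0.8947)/18.750=0.006 → t=0.121; u2·a0=0.9044·18.750=16.957; a1+…+a3=16.032 < 16.957 ≤ a1+…+a4=18.750 → R4 fires; D=4 B=8 Y=7 G=3 C=4
Draw 6: a1=8.680, a2=3.128, a3=8.328, a4=3.171, a0=23.307; τ=−ln(0.7118)/23.307=0.015 → t=0.135; u2·a0=0.2991·23.307=6.971 ≤ a1=8.680 → R1 fires; D=3 B=8 Y=7 G=3 C=6
Draw 7: a1=6.510, a2=3.128, a3=8.328, a4=3.171, a0=21.137; τ=−ln(0.4816)/21.137=0.035 → t=0.170; u2·a0=0.3323·21.137=7.024; a1=6.510 < 7.024 ≤ a1+a2=9.638 → R2 fires; D=3 B=7 Y=9 G=4 C=6
Draw 8: a1=8.370, a2=2.737, a3=9.716, a4=4.077, a0=24.900; τ=−ln(0.3382)/24.900=0.044 → t=0.213; u2·a0=0.0108·24.900=0.269 ≤ a1=8.370 → R1 fires; D=2 B=7 Y=9 G=4 C=8
Draw 9: a1=5.580, a2=2.737, a3=9.716, a4=4.077, a0=22.110; τ=−ln(0.0643)/22.110=0.124 → t=0.337; u2·a0=0.9659·22.110=21.356; a1+…+a3=18.033 < 21.356 ≤ a1+…+a4=22.110 → R4 fires; D=2 B=9 Y=10 G=4 C=8
Draw 10: a1=6.200, a2=3.519, a3=12.492, a4=4.530, a0=26.741; τ=−ln(0.5833)/26.741=0.020 → t=0.357; u2·a0=0.9431·26.741=25.219; a1+…+a3=22.211 < 25.219 ≤ a1+…+a4=26.741 → R4 fires; D=2 B=11 Y=11 G=4 C=8
Draw 11: a1=6.820, a2=4.301, a3=15.268, a4=4.983, a0=31.372; τ=−ln(0.9103)/31.372=0.003 → t=0.360; u2·a0=0.9720·31.372=30.494; a1+…+a3=26.389 < 30.494 ≤ a1+…+a4=31.372 → R4 fires; D=2 B=13 Y=12 G=4 C=8
Draw 12: a1=7.440, a2=5.083, a3=18.044, a4=5.436, a0=36.003; τ=−ln(0.6955)/36.003=0.010 → t=0.371; u2·a0=0.4523·36.003=16.284; a1+a2=12.523 < 16.284 ≤ a1+…+a3=30.567 → R3 fires; D=2 B=13 Y=12 G=3 C=8
Draw 13: a1=7.440, a2=5.083, a3=13.533, a4=5.436, a0=31.492; τ=−ln(0.6575)/31.492=0.013 → t=0.384; u2·a0=0.2270·31.492=7.149 ≤ a1=7.440 → R1 fires; D=1 B=13 Y=12 G=3 C=10
Draw 14: a1=3.720, a2=5.083, a3=13.533, a4=5.436, a0=27.772; τ=−ln(0.4778)/27.772=0.027 → t=0.410 > T=0.4: stop.
At T=0.4: D=1 B=13 Y=12 G=3 C=10; the largest is B.

Dominant species at T: B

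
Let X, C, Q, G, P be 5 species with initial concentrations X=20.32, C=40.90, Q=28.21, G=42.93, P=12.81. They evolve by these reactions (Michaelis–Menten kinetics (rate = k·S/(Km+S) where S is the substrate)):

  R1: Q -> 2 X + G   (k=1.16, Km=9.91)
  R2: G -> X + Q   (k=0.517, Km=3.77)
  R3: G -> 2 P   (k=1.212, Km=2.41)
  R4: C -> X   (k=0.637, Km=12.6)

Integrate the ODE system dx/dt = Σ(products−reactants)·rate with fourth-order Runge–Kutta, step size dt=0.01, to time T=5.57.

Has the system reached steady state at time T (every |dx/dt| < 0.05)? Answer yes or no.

RK4 with dt=0.01: 557 steps to T=5.57. Trajectory (selected grid times):
t=0.00: X=20.32 C=40.90 Q=28.21 G=42.93 P=12.81
t=0.62: X=21.98 C=40.60 Q=27.97 G=42.46 P=14.23
t=1.24: X=23.64 C=40.30 Q=27.74 G=41.98 P=15.65
t=1.86: X=25.29 C=40.00 Q=27.50 G=41.51 P=17.08
t=2.48: X=26.94 C=39.70 Q=27.27 G=41.03 P=18.50
t=3.09: X=28.56 C=39.40 Q=27.04 G=40.56 P=19.89
t=3.71: X=30.20 C=39.10 Q=26.80 G=40.09 P=21.31
t=4.33: X=31.84 C=38.80 Q=26.57 G=39.61 P=22.73
t=4.95: X=33.48 C=38.51 Q=26.34 G=39.13 P=24.14
t=5.57: X=35.11 C=38.21 Q=26.11 G=38.65 P=25.56
Rates at T: R1=0.8409, R2=0.4711, R3=1.1409, R4=0.4790
dx/dt at T (Σ net stoichiometry × rate): X=+2.6318, C=-0.4790, Q=-0.3698, G=-0.7710, P=+2.2817
Largest |dx/dt| is |+2.6318| (X) ≥ 0.05 → not steady.

Steady state at T: no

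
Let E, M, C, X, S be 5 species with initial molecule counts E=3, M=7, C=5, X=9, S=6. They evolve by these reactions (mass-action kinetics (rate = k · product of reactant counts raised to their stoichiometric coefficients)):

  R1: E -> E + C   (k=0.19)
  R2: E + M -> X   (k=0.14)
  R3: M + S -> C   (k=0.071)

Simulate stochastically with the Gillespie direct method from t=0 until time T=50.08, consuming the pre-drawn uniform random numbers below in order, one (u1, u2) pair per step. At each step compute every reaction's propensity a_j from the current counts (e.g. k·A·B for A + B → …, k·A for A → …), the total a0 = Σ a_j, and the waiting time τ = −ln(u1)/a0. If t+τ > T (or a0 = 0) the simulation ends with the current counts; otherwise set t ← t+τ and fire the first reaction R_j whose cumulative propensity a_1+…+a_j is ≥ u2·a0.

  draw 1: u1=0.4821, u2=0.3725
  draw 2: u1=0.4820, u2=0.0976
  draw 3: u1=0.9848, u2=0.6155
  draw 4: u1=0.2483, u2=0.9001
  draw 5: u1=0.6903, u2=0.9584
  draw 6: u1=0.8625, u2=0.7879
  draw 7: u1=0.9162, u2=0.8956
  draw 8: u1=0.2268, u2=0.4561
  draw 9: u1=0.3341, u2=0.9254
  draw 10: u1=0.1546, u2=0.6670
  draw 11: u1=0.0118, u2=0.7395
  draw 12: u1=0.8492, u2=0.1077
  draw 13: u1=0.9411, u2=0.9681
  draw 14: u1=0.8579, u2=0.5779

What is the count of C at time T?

C at T = 16

t=0.000: E=3 M=7 C=5 X=9 S=6
Draw 1: a1=0.570, a2=2.940, a3=2.982, a0=6.492; τ=−ln(0.4821)/6.492=0.112 → t=0.112; u2·a0=0.3725·6.492=2.418; a1=0.570 < 2.418 ≤ a1+a2=3.510 → R2 fires; E=2 M=6 C=5 X=10 S=6
Draw 2: a1=0.380, a2=1.680, a3=2.556, a0=4.616; τ=−ln(0.4820)/4.616=0.158 → t=0.270; u2·a0=0.0976·4.616=0.451; a1=0.380 < 0.451 ≤ a1+a2=2.060 → R2 fires; E=1 M=5 C=5 X=11 S=6
Draw 3: a1=0.190, a2=0.700, a3=2.130, a0=3.020; τ=−ln(0.9848)/3.020=0.005 → t=0.276; u2·a0=0.6155·3.020=1.859; a1+a2=0.890 < 1.859 ≤ a1+…+a3=3.020 → R3 fires; E=1 M=4 C=6 X=11 S=5
Draw 4: a1=0.190, a2=0.560, a3=1.420, a0=2.170; τ=−ln(0.2483)/2.170=0.642 → t=0.918; u2·a0=0.9001·2.170=1.953; a1+a2=0.750 < 1.953 ≤ a1+…+a3=2.170 → R3 fires; E=1 M=3 C=7 X=11 S=4
Draw 5: a1=0.190, a2=0.420, a3=0.852, a0=1.462; τ=−ln(0.6903)/1.462=0.254 → t=1.171; u2·a0=0.9584·1.462=1.401; a1+a2=0.610 < 1.401 ≤ a1+…+a3=1.462 → R3 fires; E=1 M=2 C=8 X=11 S=3
Draw 6: a1=0.190, a2=0.280, a3=0.426, a0=0.896; τ=−ln(0.8625)/0.896=0.165 → t=1.336; u2·a0=0.7879·0.896=0.706; a1+a2=0.470 < 0.706 ≤ a1+…+a3=0.896 → R3 fires; E=1 M=1 C=9 X=11 S=2
Draw 7: a1=0.190, a2=0.140, a3=0.142, a0=0.472; τ=−ln(0.9162)/0.472=0.185 → t=1.522; u2·a0=0.8956·0.472=0.423; a1+a2=0.330 < 0.423 ≤ a1+…+a3=0.472 → R3 fires; E=1 M=0 C=10 X=11 S=1
Draw 8: a1=0.190, a2=0.000, a3=0.000, a0=0.190; τ=−ln(0.2268)/0.190=7.809 → t=9.330; u2·a0=0.4561·0.190=0.087 ≤ a1=0.190 → R1 fires; E=1 M=0 C=11 X=11 S=1
Draw 9: a1=0.190, a2=0.000, a3=0.000, a0=0.190; τ=−ln(0.3341)/0.190=5.770 → t=15.101; u2·a0=0.9254·0.190=0.176 ≤ a1=0.190 → R1 fires; E=1 M=0 C=12 X=11 S=1
Draw 10: a1=0.190, a2=0.000, a3=0.000, a0=0.190; τ=−ln(0.1546)/0.190=9.826 → t=24.926; u2·a0=0.6670·0.190=0.127 ≤ a1=0.190 → R1 fires; E=1 M=0 C=13 X=11 S=1
Draw 11: a1=0.190, a2=0.000, a3=0.000, a0=0.190; τ=−ln(0.0118)/0.190=23.367 → t=48.293; u2·a0=0.7395·0.190=0.141 ≤ a1=0.190 → R1 fires; E=1 M=0 C=14 X=11 S=1
Draw 12: a1=0.190, a2=0.000, a3=0.000, a0=0.190; τ=−ln(0.8492)/0.190=0.860 → t=49.153; u2·a0=0.1077·0.190=0.020 ≤ a1=0.190 → R1 fires; E=1 M=0 C=15 X=11 S=1
Draw 13: a1=0.190, a2=0.000, a3=0.000, a0=0.190; τ=−ln(0.9411)/0.190=0.320 → t=49.473; u2·a0=0.9681·0.190=0.184 ≤ a1=0.190 → R1 fires; E=1 M=0 C=16 X=11 S=1
Draw 14: a1=0.190, a2=0.000, a3=0.000, a0=0.190; τ=−ln(0.8579)/0.190=0.807 → t=50.279 > T=50.08: stop.
Read off C at T=50.08: 16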